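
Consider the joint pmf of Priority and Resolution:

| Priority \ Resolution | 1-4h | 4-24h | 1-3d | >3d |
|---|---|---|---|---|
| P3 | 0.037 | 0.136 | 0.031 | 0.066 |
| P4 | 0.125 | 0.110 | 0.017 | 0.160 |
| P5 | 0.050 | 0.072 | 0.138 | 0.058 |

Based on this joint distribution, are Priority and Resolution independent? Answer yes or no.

P(Priority=P5) = 0.318 and P(Resolution=1-3d) = 0.186, so their product is 0.05915, but P(Priority=P5, Resolution=1-3d) = 0.138. Since these differ, Priority and Resolution are not independent.

no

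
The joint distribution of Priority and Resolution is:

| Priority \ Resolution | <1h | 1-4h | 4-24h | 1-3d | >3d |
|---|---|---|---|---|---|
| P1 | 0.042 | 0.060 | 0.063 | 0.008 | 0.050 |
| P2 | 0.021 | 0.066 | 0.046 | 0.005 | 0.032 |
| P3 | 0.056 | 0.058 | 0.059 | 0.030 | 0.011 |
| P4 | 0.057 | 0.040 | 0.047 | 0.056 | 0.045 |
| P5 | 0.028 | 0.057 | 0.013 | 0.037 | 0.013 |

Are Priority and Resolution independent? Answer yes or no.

no

P(Priority=P4) = 0.245 and P(Resolution=1-4h) = 0.281, so their product is 0.06885, but P(Priority=P4, Resolution=1-4h) = 0.040. Since these differ, Priority and Resolution are not independent.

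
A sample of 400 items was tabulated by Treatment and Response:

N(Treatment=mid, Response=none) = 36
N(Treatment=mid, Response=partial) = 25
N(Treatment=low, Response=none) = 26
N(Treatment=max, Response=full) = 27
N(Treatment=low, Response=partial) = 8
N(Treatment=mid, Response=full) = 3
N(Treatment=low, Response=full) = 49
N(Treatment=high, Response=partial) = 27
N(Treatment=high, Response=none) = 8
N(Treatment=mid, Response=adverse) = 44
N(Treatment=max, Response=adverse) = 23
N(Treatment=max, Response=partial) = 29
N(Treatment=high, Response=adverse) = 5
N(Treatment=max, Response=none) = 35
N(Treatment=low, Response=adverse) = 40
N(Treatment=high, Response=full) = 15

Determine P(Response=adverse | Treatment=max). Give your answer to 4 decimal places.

Total with Treatment=max: 35 + 29 + 27 + 23 = 114.
P(Response=adverse | Treatment=max) = 23/114 = 0.2018.

0.2018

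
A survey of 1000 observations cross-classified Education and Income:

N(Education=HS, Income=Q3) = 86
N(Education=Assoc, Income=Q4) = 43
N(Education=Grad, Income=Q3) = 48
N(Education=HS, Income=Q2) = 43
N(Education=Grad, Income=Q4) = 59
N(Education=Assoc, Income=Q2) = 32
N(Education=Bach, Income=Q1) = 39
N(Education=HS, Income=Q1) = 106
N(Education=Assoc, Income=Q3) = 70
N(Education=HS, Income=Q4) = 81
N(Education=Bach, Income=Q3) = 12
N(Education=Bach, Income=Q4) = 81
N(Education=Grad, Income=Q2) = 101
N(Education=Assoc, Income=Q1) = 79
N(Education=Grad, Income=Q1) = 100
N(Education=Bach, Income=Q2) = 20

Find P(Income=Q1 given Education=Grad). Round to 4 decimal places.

0.3247

Total with Education=Grad: 100 + 101 + 48 + 59 = 308.
P(Income=Q1 | Education=Grad) = 100/308 = 0.3247.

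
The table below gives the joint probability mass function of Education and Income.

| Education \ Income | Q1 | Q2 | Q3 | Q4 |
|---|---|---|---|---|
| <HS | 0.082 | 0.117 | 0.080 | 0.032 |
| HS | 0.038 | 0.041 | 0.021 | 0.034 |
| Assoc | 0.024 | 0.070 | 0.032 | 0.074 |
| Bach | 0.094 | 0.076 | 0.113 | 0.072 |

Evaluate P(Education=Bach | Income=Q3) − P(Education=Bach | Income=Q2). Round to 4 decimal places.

0.2093

P(Income=Q3) = 0.080 + 0.021 + 0.032 + 0.113 = 0.246; P(Education=Bach | Income=Q3) = 0.113/0.246 = 0.45935.
P(Income=Q2) = 0.117 + 0.041 + 0.070 + 0.076 = 0.304; P(Education=Bach | Income=Q2) = 0.076/0.304 = 0.25000.
Difference = 0.2093.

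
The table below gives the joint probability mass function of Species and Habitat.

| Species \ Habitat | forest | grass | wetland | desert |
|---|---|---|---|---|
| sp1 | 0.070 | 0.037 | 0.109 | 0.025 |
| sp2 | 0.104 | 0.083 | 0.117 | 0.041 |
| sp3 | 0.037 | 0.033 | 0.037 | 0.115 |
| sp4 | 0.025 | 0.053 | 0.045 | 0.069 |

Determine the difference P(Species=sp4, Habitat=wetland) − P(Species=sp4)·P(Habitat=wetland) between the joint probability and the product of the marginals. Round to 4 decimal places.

P(Species=sp4) = 0.025 + 0.053 + 0.045 + 0.069 = 0.192.
P(Habitat=wetland) = 0.109 + 0.117 + 0.037 + 0.045 = 0.308.
P(Species=sp4, Habitat=wetland) − P(Species=sp4)P(Habitat=wetland) = 0.045 − 0.192×0.308 = -0.0141.

-0.0141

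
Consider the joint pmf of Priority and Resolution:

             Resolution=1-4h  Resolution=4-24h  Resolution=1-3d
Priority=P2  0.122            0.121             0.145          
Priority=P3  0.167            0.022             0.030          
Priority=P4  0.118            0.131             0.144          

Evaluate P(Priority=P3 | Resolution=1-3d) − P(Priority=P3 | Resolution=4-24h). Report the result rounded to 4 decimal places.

P(Resolution=1-3d) = 0.145 + 0.030 + 0.144 = 0.319; P(Priority=P3 | Resolution=1-3d) = 0.030/0.319 = 0.09404.
P(Resolution=4-24h) = 0.121 + 0.022 + 0.131 = 0.274; P(Priority=P3 | Resolution=4-24h) = 0.022/0.274 = 0.08029.
Difference = 0.0138.

0.0138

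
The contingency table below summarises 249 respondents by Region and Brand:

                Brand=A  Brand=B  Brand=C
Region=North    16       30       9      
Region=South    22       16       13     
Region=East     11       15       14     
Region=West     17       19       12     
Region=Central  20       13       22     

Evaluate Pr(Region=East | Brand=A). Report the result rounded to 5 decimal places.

0.12791

Total with Brand=A: 16 + 22 + 11 + 17 + 20 = 86.
P(Region=East | Brand=A) = 11/86 = 0.12791.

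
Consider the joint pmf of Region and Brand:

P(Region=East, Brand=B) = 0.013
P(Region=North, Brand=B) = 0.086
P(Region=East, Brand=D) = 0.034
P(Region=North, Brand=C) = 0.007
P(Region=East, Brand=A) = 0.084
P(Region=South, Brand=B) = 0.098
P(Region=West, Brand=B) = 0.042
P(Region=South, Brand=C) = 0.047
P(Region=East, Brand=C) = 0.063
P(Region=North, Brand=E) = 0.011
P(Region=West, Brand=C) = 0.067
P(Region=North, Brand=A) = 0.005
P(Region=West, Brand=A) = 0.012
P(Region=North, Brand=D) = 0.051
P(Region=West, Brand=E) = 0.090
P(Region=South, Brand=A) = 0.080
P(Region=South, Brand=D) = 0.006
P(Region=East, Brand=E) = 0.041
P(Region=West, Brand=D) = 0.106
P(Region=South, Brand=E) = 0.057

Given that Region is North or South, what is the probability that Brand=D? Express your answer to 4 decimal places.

0.1272

P(Region=North) = 0.005 + 0.086 + 0.007 + 0.051 + 0.011 = 0.160.
P(Region=South) = 0.080 + 0.098 + 0.047 + 0.006 + 0.057 = 0.288.
P(Region ∈ {North, South}) = 0.160 + 0.288 = 0.448; P(Brand=D, Region ∈ {North, South}) = 0.051 + 0.006 = 0.057.
P(Brand=D | Region ∈ {North, South}) = 0.057/0.448 = 0.1272.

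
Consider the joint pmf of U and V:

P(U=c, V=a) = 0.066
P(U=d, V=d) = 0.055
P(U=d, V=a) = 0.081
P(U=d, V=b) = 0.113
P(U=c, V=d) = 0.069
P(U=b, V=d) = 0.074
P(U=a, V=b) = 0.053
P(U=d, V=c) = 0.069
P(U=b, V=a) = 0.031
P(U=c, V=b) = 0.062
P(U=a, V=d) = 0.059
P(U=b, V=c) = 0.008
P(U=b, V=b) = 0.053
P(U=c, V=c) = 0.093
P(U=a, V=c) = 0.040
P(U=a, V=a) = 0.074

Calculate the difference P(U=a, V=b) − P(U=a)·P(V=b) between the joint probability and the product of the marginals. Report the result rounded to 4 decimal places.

-0.0105

P(U=a) = 0.074 + 0.053 + 0.040 + 0.059 = 0.226.
P(V=b) = 0.053 + 0.053 + 0.062 + 0.113 = 0.281.
P(U=a, V=b) − P(U=a)P(V=b) = 0.053 − 0.226×0.281 = -0.0105.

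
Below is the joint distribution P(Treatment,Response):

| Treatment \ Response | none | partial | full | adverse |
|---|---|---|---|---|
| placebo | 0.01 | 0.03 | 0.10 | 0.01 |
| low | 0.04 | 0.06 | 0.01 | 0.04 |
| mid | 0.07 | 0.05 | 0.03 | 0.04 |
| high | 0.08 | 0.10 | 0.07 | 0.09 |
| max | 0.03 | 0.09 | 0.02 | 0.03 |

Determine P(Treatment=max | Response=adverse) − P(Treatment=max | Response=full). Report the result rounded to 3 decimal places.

0.056

P(Response=adverse) = 0.01 + 0.04 + 0.04 + 0.09 + 0.03 = 0.21; P(Treatment=max | Response=adverse) = 0.03/0.21 = 0.1429.
P(Response=full) = 0.10 + 0.01 + 0.03 + 0.07 + 0.02 = 0.23; P(Treatment=max | Response=full) = 0.02/0.23 = 0.0870.
Difference = 0.056.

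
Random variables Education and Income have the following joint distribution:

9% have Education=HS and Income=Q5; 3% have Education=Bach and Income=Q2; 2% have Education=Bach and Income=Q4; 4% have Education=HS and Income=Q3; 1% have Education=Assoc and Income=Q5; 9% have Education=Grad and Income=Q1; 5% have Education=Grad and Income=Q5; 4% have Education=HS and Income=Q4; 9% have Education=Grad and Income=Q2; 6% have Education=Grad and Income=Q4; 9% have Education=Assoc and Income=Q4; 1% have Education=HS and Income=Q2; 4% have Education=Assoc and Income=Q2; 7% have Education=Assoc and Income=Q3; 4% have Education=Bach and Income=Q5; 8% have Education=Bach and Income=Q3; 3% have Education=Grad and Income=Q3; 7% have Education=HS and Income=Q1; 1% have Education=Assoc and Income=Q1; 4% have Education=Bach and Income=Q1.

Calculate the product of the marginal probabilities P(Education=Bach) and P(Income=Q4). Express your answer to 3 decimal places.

0.044

P(Education=Bach) = 0.04 + 0.03 + 0.08 + 0.02 + 0.04 = 0.21.
P(Income=Q4) = 0.04 + 0.09 + 0.02 + 0.06 = 0.21.
Product: 0.21 × 0.21 = 0.044.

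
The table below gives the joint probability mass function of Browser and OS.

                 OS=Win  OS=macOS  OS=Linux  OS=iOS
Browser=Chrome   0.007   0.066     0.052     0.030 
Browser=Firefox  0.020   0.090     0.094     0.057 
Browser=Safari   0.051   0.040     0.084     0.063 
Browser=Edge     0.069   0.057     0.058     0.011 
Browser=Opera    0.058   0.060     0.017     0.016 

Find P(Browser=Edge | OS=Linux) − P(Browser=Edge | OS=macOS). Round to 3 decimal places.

P(OS=Linux) = 0.052 + 0.094 + 0.084 + 0.058 + 0.017 = 0.305; P(Browser=Edge | OS=Linux) = 0.058/0.305 = 0.1902.
P(OS=macOS) = 0.066 + 0.090 + 0.040 + 0.057 + 0.060 = 0.313; P(Browser=Edge | OS=macOS) = 0.057/0.313 = 0.1821.
Difference = 0.008.

0.008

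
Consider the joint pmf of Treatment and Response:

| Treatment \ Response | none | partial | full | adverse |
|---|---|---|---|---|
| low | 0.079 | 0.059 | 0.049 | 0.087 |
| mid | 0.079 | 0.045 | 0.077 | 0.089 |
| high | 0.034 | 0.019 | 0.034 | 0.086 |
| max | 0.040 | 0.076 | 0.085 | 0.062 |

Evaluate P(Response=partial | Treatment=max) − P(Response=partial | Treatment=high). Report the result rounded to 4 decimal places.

P(Treatment=max) = 0.040 + 0.076 + 0.085 + 0.062 = 0.263; P(Response=partial | Treatment=max) = 0.076/0.263 = 0.28897.
P(Treatment=high) = 0.034 + 0.019 + 0.034 + 0.086 = 0.173; P(Response=partial | Treatment=high) = 0.019/0.173 = 0.10983.
Difference = 0.1791.

0.1791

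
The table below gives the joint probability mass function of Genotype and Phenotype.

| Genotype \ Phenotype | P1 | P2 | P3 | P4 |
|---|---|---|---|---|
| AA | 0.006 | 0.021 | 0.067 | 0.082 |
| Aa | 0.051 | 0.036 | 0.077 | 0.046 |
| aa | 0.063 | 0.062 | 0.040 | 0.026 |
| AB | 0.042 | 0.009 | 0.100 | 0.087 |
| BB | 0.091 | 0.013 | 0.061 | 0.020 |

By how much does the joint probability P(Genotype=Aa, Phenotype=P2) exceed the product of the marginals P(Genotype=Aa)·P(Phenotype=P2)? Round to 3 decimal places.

P(Genotype=Aa) = 0.051 + 0.036 + 0.077 + 0.046 = 0.210.
P(Phenotype=P2) = 0.021 + 0.036 + 0.062 + 0.009 + 0.013 = 0.141.
P(Genotype=Aa, Phenotype=P2) − P(Genotype=Aa)P(Phenotype=P2) = 0.036 − 0.210×0.141 = 0.006.

0.006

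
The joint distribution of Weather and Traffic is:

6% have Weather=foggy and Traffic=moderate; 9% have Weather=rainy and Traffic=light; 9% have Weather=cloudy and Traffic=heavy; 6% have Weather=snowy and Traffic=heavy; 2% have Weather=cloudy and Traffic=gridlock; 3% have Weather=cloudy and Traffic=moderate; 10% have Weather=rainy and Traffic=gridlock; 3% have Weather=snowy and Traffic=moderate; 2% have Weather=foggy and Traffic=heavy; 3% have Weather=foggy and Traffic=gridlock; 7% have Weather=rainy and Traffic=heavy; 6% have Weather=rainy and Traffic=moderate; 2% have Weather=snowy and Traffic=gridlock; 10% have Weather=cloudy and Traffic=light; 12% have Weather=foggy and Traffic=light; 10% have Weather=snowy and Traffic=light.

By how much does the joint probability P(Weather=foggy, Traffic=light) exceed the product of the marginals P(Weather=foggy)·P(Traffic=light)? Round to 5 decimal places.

P(Weather=foggy) = 0.12 + 0.06 + 0.02 + 0.03 = 0.23.
P(Traffic=light) = 0.10 + 0.09 + 0.10 + 0.12 = 0.41.
P(Weather=foggy, Traffic=light) − P(Weather=foggy)P(Traffic=light) = 0.12 − 0.23×0.41 = 0.02570.

0.02570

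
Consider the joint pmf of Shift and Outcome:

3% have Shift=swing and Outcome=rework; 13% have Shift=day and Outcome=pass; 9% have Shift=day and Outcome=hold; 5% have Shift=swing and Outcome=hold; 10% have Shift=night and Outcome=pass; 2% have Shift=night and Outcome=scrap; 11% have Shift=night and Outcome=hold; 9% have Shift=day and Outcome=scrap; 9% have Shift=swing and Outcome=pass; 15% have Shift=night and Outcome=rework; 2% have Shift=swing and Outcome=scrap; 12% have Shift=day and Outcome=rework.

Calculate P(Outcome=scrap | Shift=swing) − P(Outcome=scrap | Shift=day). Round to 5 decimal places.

P(Shift=swing) = 0.09 + 0.03 + 0.02 + 0.05 = 0.19; P(Outcome=scrap | Shift=swing) = 0.02/0.19 = 0.105263.
P(Shift=day) = 0.13 + 0.12 + 0.09 + 0.09 = 0.43; P(Outcome=scrap | Shift=day) = 0.09/0.43 = 0.209302.
Difference = -0.10404.

-0.10404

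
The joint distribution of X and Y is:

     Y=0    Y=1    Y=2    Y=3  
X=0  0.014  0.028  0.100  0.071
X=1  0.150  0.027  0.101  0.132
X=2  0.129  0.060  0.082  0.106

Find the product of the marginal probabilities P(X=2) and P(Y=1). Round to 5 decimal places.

0.04336

P(X=2) = 0.129 + 0.060 + 0.082 + 0.106 = 0.377.
P(Y=1) = 0.028 + 0.027 + 0.060 = 0.115.
Product: 0.377 × 0.115 = 0.04336.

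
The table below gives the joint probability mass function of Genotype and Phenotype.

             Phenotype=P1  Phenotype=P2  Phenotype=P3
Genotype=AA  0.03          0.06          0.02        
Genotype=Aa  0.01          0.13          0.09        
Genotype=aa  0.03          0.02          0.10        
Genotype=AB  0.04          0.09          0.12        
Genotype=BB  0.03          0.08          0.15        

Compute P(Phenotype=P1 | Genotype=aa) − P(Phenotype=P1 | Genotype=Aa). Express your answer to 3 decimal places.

0.157

P(Genotype=aa) = 0.03 + 0.02 + 0.10 = 0.15; P(Phenotype=P1 | Genotype=aa) = 0.03/0.15 = 0.2000.
P(Genotype=Aa) = 0.01 + 0.13 + 0.09 = 0.23; P(Phenotype=P1 | Genotype=Aa) = 0.01/0.23 = 0.0435.
Difference = 0.157.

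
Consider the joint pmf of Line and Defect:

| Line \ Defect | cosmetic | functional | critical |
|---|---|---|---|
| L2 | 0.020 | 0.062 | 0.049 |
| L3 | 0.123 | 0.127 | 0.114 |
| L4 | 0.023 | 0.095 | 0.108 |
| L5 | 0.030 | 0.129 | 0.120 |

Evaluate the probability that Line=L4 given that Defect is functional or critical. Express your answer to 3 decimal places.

0.252

P(Defect=functional) = 0.062 + 0.127 + 0.095 + 0.129 = 0.413.
P(Defect=critical) = 0.049 + 0.114 + 0.108 + 0.120 = 0.391.
P(Defect ∈ {functional, critical}) = 0.413 + 0.391 = 0.804; P(Line=L4, Defect ∈ {functional, critical}) = 0.095 + 0.108 = 0.203.
P(Line=L4 | Defect ∈ {functional, critical}) = 0.203/0.804 = 0.252.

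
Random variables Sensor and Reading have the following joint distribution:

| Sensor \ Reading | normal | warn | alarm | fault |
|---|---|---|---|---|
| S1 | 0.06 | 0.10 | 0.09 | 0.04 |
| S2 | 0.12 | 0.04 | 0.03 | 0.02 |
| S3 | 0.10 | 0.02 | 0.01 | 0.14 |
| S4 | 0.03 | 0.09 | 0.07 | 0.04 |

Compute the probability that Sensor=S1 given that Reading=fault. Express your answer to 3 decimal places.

P(Reading=fault) = 0.04 + 0.02 + 0.14 + 0.04 = 0.24.
P(Sensor=S1 | Reading=fault) = 0.04/0.24 = 0.167.

0.167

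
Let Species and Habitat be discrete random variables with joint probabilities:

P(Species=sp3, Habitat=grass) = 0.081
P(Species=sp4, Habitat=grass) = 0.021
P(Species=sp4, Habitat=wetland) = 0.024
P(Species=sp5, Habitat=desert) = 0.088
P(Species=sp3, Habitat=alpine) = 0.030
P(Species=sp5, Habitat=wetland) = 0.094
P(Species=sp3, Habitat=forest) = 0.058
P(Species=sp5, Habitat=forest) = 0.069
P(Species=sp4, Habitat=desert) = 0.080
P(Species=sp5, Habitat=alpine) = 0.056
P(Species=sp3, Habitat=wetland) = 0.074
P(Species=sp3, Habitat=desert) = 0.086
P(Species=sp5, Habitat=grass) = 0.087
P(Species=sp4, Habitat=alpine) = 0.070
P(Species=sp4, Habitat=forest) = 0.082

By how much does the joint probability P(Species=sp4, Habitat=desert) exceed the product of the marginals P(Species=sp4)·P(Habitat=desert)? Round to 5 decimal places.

P(Species=sp4) = 0.082 + 0.021 + 0.024 + 0.080 + 0.070 = 0.277.
P(Habitat=desert) = 0.086 + 0.080 + 0.088 = 0.254.
P(Species=sp4, Habitat=desert) − P(Species=sp4)P(Habitat=desert) = 0.080 − 0.277×0.254 = 0.00964.

0.00964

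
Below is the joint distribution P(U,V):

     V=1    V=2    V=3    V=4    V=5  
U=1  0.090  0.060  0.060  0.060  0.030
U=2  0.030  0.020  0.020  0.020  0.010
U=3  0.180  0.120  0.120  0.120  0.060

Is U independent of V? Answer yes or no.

yes

Every cell satisfies P(U,V) = P(U)·P(V). For instance P(U=2) = 0.100, P(V=5) = 0.100, and 0.100×0.100 = 0.010 matches the joint entry. So U and V are independent.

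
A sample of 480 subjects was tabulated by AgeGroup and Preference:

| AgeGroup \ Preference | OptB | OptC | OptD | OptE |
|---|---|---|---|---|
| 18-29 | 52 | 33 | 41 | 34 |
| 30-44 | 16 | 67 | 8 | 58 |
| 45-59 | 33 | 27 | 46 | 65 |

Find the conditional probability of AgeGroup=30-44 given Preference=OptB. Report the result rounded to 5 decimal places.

0.15842

Total with Preference=OptB: 52 + 16 + 33 = 101.
P(AgeGroup=30-44 | Preference=OptB) = 16/101 = 0.15842.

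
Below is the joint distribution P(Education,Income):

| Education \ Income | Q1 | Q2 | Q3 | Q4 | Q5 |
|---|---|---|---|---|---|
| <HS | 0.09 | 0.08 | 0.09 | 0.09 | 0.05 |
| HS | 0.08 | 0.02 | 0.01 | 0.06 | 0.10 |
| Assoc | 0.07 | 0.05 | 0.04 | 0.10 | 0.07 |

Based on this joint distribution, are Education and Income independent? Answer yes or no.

P(Education=HS) = 0.27 and P(Income=Q5) = 0.22, so their product is 0.0594, but P(Education=HS, Income=Q5) = 0.10. Since these differ, Education and Income are not independent.

no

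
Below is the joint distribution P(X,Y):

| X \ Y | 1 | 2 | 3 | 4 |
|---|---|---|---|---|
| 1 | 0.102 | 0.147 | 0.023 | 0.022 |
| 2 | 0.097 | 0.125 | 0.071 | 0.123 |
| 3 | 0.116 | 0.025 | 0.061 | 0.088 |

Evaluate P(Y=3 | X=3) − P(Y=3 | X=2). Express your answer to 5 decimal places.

P(X=3) = 0.116 + 0.025 + 0.061 + 0.088 = 0.290; P(Y=3 | X=3) = 0.061/0.290 = 0.210345.
P(X=2) = 0.097 + 0.125 + 0.071 + 0.123 = 0.416; P(Y=3 | X=2) = 0.071/0.416 = 0.170673.
Difference = 0.03967.

0.03967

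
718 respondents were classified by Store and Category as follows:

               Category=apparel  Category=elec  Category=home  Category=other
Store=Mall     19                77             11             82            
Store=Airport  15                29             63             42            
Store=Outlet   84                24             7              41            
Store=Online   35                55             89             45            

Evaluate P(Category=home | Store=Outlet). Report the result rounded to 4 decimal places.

Total with Store=Outlet: 84 + 24 + 7 + 41 = 156.
P(Category=home | Store=Outlet) = 7/156 = 0.0449.

0.0449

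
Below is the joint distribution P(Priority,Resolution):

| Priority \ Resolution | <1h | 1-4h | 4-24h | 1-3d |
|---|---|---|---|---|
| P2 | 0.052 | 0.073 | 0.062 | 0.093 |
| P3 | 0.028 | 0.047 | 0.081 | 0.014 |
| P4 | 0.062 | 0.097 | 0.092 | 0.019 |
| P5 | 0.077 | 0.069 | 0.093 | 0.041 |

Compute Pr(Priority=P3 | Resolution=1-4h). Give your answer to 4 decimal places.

0.1643

P(Resolution=1-4h) = 0.073 + 0.047 + 0.097 + 0.069 = 0.286.
P(Priority=P3 | Resolution=1-4h) = 0.047/0.286 = 0.1643.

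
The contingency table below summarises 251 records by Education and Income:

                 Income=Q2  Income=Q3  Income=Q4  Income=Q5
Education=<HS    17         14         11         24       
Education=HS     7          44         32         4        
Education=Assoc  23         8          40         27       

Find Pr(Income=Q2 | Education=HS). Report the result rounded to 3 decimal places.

0.080

Total with Education=HS: 7 + 44 + 32 + 4 = 87.
P(Income=Q2 | Education=HS) = 7/87 = 0.080.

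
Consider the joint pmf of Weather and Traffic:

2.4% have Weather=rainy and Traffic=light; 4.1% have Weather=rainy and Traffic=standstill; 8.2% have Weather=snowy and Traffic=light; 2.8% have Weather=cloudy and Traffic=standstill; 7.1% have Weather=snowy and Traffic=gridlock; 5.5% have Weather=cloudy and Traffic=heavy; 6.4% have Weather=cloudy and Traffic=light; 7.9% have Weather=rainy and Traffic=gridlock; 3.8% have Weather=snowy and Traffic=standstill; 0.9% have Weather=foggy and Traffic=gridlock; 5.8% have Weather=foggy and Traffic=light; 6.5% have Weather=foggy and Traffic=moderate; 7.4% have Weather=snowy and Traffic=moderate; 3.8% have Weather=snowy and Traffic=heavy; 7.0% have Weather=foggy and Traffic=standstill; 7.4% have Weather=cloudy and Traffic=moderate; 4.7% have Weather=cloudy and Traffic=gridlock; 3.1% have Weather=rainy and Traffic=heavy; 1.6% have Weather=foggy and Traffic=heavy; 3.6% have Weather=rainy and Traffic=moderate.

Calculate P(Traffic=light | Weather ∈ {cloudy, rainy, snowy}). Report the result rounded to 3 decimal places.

0.217

P(Weather=cloudy) = 0.064 + 0.074 + 0.055 + 0.047 + 0.028 = 0.268.
P(Weather=rainy) = 0.024 + 0.036 + 0.031 + 0.079 + 0.041 = 0.211.
P(Weather=snowy) = 0.082 + 0.074 + 0.038 + 0.071 + 0.038 = 0.303.
P(Weather ∈ {cloudy, rainy, snowy}) = 0.268 + 0.211 + 0.303 = 0.782; P(Traffic=light, Weather ∈ {cloudy, rainy, snowy}) = 0.064 + 0.024 + 0.082 = 0.170.
P(Traffic=light | Weather ∈ {cloudy, rainy, snowy}) = 0.170/0.782 = 0.217.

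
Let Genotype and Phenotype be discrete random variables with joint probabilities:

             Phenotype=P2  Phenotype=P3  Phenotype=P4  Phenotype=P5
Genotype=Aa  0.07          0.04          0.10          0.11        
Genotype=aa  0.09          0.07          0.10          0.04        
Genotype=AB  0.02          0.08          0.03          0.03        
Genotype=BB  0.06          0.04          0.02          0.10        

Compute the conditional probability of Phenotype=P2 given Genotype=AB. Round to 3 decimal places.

0.125

P(Genotype=AB) = 0.02 + 0.08 + 0.03 + 0.03 = 0.16.
P(Phenotype=P2 | Genotype=AB) = 0.02/0.16 = 0.125.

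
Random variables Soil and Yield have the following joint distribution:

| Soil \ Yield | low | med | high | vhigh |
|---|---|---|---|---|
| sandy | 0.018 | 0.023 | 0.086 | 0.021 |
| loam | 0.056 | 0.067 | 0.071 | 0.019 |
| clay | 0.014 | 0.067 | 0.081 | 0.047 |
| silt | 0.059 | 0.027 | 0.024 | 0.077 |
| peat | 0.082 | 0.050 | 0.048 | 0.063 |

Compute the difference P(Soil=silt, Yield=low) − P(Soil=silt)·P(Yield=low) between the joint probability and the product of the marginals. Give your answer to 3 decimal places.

P(Soil=silt) = 0.059 + 0.027 + 0.024 + 0.077 = 0.187.
P(Yield=low) = 0.018 + 0.056 + 0.014 + 0.059 + 0.082 = 0.229.
P(Soil=silt, Yield=low) − P(Soil=silt)P(Yield=low) = 0.059 − 0.187×0.229 = 0.016.

0.016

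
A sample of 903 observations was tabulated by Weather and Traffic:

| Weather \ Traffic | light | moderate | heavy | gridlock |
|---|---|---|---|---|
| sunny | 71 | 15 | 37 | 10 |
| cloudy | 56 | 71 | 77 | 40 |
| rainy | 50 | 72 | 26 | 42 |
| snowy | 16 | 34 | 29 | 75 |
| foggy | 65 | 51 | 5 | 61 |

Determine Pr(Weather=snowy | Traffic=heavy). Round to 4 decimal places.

0.1667

Total with Traffic=heavy: 37 + 77 + 26 + 29 + 5 = 174.
P(Weather=snowy | Traffic=heavy) = 29/174 = 0.1667.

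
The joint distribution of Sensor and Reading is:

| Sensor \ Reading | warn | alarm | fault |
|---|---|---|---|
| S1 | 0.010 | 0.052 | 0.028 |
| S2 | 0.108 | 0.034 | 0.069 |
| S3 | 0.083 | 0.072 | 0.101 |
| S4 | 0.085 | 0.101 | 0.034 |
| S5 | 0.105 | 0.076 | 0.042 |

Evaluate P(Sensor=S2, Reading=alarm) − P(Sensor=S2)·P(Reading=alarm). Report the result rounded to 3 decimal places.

-0.037

P(Sensor=S2) = 0.108 + 0.034 + 0.069 = 0.211.
P(Reading=alarm) = 0.052 + 0.034 + 0.072 + 0.101 + 0.076 = 0.335.
P(Sensor=S2, Reading=alarm) − P(Sensor=S2)P(Reading=alarm) = 0.034 − 0.211×0.335 = -0.037.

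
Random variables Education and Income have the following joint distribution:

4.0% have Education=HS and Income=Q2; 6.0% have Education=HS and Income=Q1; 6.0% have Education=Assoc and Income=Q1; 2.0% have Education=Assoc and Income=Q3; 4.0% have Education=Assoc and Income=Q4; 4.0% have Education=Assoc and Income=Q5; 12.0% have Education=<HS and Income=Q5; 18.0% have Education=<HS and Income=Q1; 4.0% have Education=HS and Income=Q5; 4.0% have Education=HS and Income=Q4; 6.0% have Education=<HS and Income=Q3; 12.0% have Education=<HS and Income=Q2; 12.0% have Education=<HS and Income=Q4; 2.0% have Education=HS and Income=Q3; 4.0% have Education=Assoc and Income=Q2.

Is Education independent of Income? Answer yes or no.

yes

Every cell satisfies P(Education,Income) = P(Education)·P(Income). For instance P(Education=Assoc) = 0.200, P(Income=Q2) = 0.200, and 0.200×0.200 = 0.040 matches the joint entry. So Education and Income are independent.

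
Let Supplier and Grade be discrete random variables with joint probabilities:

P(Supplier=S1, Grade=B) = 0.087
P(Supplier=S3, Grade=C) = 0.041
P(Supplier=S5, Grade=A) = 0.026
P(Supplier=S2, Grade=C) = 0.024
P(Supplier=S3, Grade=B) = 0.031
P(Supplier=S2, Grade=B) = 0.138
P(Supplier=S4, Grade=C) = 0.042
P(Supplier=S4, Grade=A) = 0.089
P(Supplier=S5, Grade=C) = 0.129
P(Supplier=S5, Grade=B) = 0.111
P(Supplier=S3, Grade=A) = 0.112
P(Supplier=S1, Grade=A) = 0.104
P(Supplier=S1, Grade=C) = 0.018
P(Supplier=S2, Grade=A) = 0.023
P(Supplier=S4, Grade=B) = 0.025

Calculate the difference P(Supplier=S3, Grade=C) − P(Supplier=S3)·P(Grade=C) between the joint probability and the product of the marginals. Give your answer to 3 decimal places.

P(Supplier=S3) = 0.112 + 0.031 + 0.041 = 0.184.
P(Grade=C) = 0.018 + 0.024 + 0.041 + 0.042 + 0.129 = 0.254.
P(Supplier=S3, Grade=C) − P(Supplier=S3)P(Grade=C) = 0.041 − 0.184×0.254 = -0.006.

-0.006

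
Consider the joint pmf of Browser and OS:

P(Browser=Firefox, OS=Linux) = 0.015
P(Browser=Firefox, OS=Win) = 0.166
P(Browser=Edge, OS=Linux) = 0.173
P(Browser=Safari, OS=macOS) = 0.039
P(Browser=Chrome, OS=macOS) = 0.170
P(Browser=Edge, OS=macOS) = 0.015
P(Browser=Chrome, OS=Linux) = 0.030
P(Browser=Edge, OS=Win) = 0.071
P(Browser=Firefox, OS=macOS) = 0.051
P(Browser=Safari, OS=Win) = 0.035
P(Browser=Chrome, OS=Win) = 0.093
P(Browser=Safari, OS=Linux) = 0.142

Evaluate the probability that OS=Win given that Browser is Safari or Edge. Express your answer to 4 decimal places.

P(Browser=Safari) = 0.035 + 0.039 + 0.142 = 0.216.
P(Browser=Edge) = 0.071 + 0.015 + 0.173 = 0.259.
P(Browser ∈ {Safari, Edge}) = 0.216 + 0.259 = 0.475; P(OS=Win, Browser ∈ {Safari, Edge}) = 0.035 + 0.071 = 0.106.
P(OS=Win | Browser ∈ {Safari, Edge}) = 0.106/0.475 = 0.2232.

0.2232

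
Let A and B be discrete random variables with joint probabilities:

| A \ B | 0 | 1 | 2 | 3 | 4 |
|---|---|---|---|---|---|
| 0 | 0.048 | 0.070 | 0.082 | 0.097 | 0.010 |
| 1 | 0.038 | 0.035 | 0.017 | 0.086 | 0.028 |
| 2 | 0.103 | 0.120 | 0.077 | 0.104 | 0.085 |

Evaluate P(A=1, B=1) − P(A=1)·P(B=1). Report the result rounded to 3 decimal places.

P(A=1) = 0.038 + 0.035 + 0.017 + 0.086 + 0.028 = 0.204.
P(B=1) = 0.070 + 0.035 + 0.120 = 0.225.
P(A=1, B=1) − P(A=1)P(B=1) = 0.035 − 0.204×0.225 = -0.011.

-0.011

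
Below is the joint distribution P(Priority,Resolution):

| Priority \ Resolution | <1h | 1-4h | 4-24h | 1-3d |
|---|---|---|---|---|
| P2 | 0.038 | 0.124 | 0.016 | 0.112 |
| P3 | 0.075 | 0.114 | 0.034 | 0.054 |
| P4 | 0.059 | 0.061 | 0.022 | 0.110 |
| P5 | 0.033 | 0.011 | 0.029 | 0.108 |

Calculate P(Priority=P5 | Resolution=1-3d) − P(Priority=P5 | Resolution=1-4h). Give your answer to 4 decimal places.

0.2458

P(Resolution=1-3d) = 0.112 + 0.054 + 0.110 + 0.108 = 0.384; P(Priority=P5 | Resolution=1-3d) = 0.108/0.384 = 0.28125.
P(Resolution=1-4h) = 0.124 + 0.114 + 0.061 + 0.011 = 0.310; P(Priority=P5 | Resolution=1-4h) = 0.011/0.310 = 0.03548.
Difference = 0.2458.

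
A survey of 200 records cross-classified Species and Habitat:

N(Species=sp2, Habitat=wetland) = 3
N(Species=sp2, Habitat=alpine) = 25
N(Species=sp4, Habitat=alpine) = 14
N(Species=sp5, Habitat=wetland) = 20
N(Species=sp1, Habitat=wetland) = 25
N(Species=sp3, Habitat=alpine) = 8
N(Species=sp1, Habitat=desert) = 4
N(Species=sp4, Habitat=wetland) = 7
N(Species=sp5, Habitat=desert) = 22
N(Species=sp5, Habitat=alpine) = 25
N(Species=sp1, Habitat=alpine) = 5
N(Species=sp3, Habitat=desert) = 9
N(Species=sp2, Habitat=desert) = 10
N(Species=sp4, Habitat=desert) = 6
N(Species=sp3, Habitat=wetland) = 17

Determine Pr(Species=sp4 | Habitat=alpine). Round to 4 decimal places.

0.1818

Total with Habitat=alpine: 5 + 25 + 8 + 14 + 25 = 77.
P(Species=sp4 | Habitat=alpine) = 14/77 = 0.1818.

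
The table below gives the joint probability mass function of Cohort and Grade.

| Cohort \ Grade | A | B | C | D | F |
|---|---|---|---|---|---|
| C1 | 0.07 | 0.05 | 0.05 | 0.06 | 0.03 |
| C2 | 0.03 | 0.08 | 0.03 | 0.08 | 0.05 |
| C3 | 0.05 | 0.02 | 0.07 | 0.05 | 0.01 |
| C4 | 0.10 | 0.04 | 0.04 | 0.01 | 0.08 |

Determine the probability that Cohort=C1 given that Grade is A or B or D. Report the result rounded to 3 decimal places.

0.281

P(Grade=A) = 0.07 + 0.03 + 0.05 + 0.10 = 0.25.
P(Grade=B) = 0.05 + 0.08 + 0.02 + 0.04 = 0.19.
P(Grade=D) = 0.06 + 0.08 + 0.05 + 0.01 = 0.20.
P(Grade ∈ {A, B, D}) = 0.25 + 0.19 + 0.20 = 0.64; P(Cohort=C1, Grade ∈ {A, B, D}) = 0.07 + 0.05 + 0.06 = 0.18.
P(Cohort=C1 | Grade ∈ {A, B, D}) = 0.18/0.64 = 0.281.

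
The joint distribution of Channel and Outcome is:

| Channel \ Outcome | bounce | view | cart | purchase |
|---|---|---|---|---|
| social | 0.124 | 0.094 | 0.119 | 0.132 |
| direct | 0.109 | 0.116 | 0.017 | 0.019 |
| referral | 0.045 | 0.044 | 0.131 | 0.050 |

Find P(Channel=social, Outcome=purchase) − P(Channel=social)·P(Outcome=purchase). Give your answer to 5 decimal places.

P(Channel=social) = 0.124 + 0.094 + 0.119 + 0.132 = 0.469.
P(Outcome=purchase) = 0.132 + 0.019 + 0.050 = 0.201.
P(Channel=social, Outcome=purchase) − P(Channel=social)P(Outcome=purchase) = 0.132 − 0.469×0.201 = 0.03773.

0.03773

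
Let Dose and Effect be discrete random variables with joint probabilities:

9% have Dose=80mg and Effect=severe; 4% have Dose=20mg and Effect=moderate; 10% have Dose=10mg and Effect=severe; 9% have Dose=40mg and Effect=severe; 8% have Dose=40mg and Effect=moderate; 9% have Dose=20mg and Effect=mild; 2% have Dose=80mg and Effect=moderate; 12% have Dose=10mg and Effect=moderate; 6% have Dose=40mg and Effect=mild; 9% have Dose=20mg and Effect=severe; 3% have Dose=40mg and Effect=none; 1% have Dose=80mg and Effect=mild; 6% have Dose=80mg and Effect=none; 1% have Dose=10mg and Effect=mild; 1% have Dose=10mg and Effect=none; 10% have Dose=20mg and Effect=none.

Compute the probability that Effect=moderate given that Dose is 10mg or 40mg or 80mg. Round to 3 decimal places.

0.324

P(Dose=10mg) = 0.01 + 0.01 + 0.12 + 0.10 = 0.24.
P(Dose=40mg) = 0.03 + 0.06 + 0.08 + 0.09 = 0.26.
P(Dose=80mg) = 0.06 + 0.01 + 0.02 + 0.09 = 0.18.
P(Dose ∈ {10mg, 40mg, 80mg}) = 0.24 + 0.26 + 0.18 = 0.68; P(Effect=moderate, Dose ∈ {10mg, 40mg, 80mg}) = 0.12 + 0.08 + 0.02 = 0.22.
P(Effect=moderate | Dose ∈ {10mg, 40mg, 80mg}) = 0.22/0.68 = 0.324.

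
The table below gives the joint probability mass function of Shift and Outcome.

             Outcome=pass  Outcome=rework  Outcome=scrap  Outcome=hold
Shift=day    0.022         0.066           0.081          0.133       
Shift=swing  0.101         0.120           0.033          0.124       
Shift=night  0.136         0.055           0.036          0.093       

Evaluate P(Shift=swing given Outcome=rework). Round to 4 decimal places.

P(Outcome=rework) = 0.066 + 0.120 + 0.055 = 0.241.
P(Shift=swing | Outcome=rework) = 0.120/0.241 = 0.4979.

0.4979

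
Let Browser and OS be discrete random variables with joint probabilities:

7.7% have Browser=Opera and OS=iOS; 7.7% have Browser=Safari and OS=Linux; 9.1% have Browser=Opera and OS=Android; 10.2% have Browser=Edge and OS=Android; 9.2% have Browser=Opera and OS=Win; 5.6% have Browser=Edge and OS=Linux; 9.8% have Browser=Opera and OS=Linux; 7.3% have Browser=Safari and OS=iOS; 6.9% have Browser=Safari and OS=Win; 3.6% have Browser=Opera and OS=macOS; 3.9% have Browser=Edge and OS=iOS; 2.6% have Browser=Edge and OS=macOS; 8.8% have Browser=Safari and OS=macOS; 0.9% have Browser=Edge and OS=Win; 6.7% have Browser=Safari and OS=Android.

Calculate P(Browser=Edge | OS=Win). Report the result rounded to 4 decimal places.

P(OS=Win) = 0.069 + 0.009 + 0.092 = 0.170.
P(Browser=Edge | OS=Win) = 0.009/0.170 = 0.0529.

0.0529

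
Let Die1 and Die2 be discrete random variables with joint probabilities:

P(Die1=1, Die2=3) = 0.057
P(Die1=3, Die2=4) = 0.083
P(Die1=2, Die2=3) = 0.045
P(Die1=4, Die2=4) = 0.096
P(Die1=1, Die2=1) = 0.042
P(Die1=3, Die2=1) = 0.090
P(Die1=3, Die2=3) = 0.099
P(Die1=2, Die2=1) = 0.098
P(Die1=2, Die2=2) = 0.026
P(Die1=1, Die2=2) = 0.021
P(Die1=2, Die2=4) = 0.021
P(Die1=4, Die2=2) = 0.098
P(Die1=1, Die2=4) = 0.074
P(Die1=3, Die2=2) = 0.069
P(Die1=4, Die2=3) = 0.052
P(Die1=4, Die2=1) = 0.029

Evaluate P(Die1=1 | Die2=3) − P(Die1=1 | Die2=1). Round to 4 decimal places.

P(Die2=3) = 0.057 + 0.045 + 0.099 + 0.052 = 0.253; P(Die1=1 | Die2=3) = 0.057/0.253 = 0.22530.
P(Die2=1) = 0.042 + 0.098 + 0.090 + 0.029 = 0.259; P(Die1=1 | Die2=1) = 0.042/0.259 = 0.16216.
Difference = 0.0631.

0.0631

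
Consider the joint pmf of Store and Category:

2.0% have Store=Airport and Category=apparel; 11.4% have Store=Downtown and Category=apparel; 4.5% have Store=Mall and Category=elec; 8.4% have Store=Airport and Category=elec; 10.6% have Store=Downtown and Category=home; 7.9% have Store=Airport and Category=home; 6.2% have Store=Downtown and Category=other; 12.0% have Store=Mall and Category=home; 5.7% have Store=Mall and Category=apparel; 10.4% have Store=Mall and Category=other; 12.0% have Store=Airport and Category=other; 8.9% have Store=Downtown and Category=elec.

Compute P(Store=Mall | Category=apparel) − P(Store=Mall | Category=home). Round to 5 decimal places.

-0.09501

P(Category=apparel) = 0.114 + 0.057 + 0.020 = 0.191; P(Store=Mall | Category=apparel) = 0.057/0.191 = 0.298429.
P(Category=home) = 0.106 + 0.120 + 0.079 = 0.305; P(Store=Mall | Category=home) = 0.120/0.305 = 0.393443.
Difference = -0.09501.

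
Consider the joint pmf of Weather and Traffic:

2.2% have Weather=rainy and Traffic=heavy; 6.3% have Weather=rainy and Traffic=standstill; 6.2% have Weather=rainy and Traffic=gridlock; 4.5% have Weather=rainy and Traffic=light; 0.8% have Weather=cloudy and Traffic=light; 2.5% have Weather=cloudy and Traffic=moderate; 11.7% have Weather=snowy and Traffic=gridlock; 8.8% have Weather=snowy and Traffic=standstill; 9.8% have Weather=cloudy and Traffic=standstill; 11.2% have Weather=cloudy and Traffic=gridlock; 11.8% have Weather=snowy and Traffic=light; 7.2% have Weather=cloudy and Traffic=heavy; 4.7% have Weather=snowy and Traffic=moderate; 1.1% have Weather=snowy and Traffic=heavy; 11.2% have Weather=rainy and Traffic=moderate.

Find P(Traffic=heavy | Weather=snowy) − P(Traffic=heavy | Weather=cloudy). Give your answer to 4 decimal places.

P(Weather=snowy) = 0.118 + 0.047 + 0.011 + 0.117 + 0.088 = 0.381; P(Traffic=heavy | Weather=snowy) = 0.011/0.381 = 0.02887.
P(Weather=cloudy) = 0.008 + 0.025 + 0.072 + 0.112 + 0.098 = 0.315; P(Traffic=heavy | Weather=cloudy) = 0.072/0.315 = 0.22857.
Difference = -0.1997.

-0.1997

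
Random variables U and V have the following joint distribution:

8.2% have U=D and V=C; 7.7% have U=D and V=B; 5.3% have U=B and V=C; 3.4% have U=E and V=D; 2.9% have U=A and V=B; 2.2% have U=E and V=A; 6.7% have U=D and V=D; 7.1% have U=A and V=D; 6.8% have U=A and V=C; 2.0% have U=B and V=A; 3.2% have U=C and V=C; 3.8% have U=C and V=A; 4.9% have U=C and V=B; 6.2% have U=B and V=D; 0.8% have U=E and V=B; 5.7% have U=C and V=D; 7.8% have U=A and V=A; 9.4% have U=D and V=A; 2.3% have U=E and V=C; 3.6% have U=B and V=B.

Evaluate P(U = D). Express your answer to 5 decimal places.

0.32000

P(U=D) = 0.094 + 0.077 + 0.082 + 0.067 = 0.320.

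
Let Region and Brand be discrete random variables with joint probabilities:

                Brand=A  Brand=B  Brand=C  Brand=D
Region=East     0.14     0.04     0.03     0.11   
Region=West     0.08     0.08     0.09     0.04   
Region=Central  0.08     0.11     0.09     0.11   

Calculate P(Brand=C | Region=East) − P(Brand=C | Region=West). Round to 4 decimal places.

-0.2166

P(Region=East) = 0.14 + 0.04 + 0.03 + 0.11 = 0.32; P(Brand=C | Region=East) = 0.03/0.32 = 0.09375.
P(Region=West) = 0.08 + 0.08 + 0.09 + 0.04 = 0.29; P(Brand=C | Region=West) = 0.09/0.29 = 0.31034.
Difference = -0.2166.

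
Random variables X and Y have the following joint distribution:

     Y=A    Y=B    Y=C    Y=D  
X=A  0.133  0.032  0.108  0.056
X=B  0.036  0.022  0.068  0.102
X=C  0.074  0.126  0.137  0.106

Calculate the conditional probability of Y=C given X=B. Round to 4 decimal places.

P(X=B) = 0.036 + 0.022 + 0.068 + 0.102 = 0.228.
P(Y=C | X=B) = 0.068/0.228 = 0.2982.

0.2982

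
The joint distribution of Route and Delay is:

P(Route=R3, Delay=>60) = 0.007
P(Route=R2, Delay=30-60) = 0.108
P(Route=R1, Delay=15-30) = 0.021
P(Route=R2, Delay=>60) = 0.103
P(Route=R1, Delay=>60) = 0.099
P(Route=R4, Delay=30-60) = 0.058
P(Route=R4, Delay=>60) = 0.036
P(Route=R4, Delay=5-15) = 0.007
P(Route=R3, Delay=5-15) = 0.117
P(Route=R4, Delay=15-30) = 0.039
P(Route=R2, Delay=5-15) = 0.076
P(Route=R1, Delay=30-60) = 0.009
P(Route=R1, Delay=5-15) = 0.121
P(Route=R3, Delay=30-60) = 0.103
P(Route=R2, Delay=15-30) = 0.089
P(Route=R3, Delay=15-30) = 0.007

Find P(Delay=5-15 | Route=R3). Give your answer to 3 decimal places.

P(Route=R3) = 0.117 + 0.007 + 0.103 + 0.007 = 0.234.
P(Delay=5-15 | Route=R3) = 0.117/0.234 = 0.500.

0.500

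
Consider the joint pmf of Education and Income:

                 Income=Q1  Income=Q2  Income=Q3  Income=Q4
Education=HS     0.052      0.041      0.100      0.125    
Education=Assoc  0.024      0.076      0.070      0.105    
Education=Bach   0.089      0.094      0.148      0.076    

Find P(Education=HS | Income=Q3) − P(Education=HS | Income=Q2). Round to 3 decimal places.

P(Income=Q3) = 0.100 + 0.070 + 0.148 = 0.318; P(Education=HS | Income=Q3) = 0.100/0.318 = 0.3145.
P(Income=Q2) = 0.041 + 0.076 + 0.094 = 0.211; P(Education=HS | Income=Q2) = 0.041/0.211 = 0.1943.
Difference = 0.120.

0.120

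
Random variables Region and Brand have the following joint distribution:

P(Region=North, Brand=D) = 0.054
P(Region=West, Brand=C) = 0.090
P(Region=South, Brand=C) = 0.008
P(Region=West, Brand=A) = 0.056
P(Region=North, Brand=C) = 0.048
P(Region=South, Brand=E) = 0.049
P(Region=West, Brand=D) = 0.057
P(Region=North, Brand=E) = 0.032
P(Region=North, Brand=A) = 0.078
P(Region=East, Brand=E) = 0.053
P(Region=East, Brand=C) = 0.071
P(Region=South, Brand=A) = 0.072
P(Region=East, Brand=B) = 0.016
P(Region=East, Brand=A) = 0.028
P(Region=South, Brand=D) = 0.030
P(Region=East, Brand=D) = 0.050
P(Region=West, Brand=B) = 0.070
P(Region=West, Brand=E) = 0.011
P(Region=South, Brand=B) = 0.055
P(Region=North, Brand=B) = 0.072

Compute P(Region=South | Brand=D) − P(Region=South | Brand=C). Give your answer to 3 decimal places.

0.120

P(Brand=D) = 0.054 + 0.030 + 0.050 + 0.057 = 0.191; P(Region=South | Brand=D) = 0.030/0.191 = 0.1571.
P(Brand=C) = 0.048 + 0.008 + 0.071 + 0.090 = 0.217; P(Region=South | Brand=C) = 0.008/0.217 = 0.0369.
Difference = 0.120.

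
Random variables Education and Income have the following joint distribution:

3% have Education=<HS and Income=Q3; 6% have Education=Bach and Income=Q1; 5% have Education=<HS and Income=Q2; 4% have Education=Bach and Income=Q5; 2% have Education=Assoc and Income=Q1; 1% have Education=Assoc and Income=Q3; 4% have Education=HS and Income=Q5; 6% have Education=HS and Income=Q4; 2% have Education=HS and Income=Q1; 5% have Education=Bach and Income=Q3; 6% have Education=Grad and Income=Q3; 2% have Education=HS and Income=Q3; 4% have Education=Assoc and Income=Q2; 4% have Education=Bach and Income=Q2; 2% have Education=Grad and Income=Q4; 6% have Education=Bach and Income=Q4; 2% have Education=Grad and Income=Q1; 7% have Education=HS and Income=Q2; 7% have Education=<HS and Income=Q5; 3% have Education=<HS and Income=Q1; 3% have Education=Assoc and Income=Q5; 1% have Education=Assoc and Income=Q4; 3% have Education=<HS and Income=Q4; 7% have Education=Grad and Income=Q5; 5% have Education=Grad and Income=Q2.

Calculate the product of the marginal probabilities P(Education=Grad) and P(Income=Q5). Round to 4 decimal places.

0.0550

P(Education=Grad) = 0.02 + 0.05 + 0.06 + 0.02 + 0.07 = 0.22.
P(Income=Q5) = 0.07 + 0.04 + 0.03 + 0.04 + 0.07 = 0.25.
Product: 0.22 × 0.25 = 0.0550.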